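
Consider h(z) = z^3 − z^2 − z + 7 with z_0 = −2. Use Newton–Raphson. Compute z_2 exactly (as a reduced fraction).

h'(z) = 3z^2 − 2z − 1.
h(−2) = −3, h'(−2) = 15, so z_1 = (−2) − (−3)/15 = −9/5.
h(−9/5) = −34/125, h'(−9/5) = 308/25, so z_2 = (−9/5) − (−34/125)/(308/25) = −1369/770.

−1369/770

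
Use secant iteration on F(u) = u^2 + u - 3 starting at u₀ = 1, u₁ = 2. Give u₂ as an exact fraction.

F(1) = -1, F(2) = 3. u₂ = 2 - 3·(2 - 1)/(3 - (-1)) = 5/4.

5/4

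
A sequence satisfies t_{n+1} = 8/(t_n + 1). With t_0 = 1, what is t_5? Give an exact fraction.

t_1 = 8/(1 + 1) = 4.
t_2 = 8/(4 + 1) = 8/5.
t_3 = 8/(8/5 + 1) = 40/13.
t_4 = 8/(40/13 + 1) = 104/53.
t_5 = 8/(104/53 + 1) = 424/157.

424/157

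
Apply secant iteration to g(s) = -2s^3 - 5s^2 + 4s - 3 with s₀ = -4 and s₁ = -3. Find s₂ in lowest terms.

g(-4) = 29, g(-3) = -6. s₂ = (-3) - (-6)·((-3) - (-4))/((-6) - 29) = -111/35.

-111/35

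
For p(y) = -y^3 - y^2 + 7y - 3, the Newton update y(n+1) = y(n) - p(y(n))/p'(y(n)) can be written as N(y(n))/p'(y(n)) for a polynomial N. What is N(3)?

-60

p'(y) = -3y^2 - 2y + 7.
N(y) = y·p'(y) - p(y) = y·(-3y^2 - 2y + 7) - (-y^3 - y^2 + 7y - 3) = -2y^3 - y^2 + 3.
N(3) = -60.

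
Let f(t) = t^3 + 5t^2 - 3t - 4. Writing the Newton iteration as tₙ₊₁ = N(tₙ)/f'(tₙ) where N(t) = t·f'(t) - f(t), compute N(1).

f'(t) = 3t^2 + 10t - 3.
N(t) = t·f'(t) - f(t) = t·(3t^2 + 10t - 3) - (t^3 + 5t^2 - 3t - 4) = 2t^3 + 5t^2 + 4.
N(1) = 11.

11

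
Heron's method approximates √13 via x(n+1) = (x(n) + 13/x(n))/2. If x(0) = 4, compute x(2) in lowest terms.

x(1) = (4 + 13/4)/2 = 29/8.
x(2) = (29/8 + 13/(29/8))/2 = 1673/464.

1673/464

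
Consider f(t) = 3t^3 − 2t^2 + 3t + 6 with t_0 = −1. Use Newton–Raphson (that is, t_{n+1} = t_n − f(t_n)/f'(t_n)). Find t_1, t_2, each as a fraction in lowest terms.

f'(t) = 9t^2 − 4t + 3.
f(−1) = −2, f'(−1) = 16, so t_1 = (−1) − (−2)/16 = −7/8.
f(−7/8) = −85/512, f'(−7/8) = 857/64, so t_2 = (−7/8) − (−85/512)/(857/64) = −2957/3428.

t_1 = −7/8, t_2 = −2957/3428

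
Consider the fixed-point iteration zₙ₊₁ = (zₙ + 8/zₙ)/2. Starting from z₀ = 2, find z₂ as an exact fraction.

17/6

z₁ = (2 + 8/2)/2 = 3.
z₂ = (3 + 8/3)/2 = 17/6.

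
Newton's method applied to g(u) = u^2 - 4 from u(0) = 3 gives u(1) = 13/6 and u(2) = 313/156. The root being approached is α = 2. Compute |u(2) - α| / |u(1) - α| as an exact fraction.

u(1) - α = 13/6 - 2 = 1/6, so |u(1) - α| = 1/6.
u(2) - α = 313/156 - 2 = 1/156, so |u(2) - α| = 1/156.
Ratio = (1/156) / (1/6) = 1/26.

1/26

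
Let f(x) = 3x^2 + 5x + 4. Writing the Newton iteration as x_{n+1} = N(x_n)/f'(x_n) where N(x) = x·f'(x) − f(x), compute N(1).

−1

f'(x) = 6x + 5.
N(x) = x·f'(x) − f(x) = x·(6x + 5) − (3x^2 + 5x + 4) = 3x^2 − 4.
N(1) = −1.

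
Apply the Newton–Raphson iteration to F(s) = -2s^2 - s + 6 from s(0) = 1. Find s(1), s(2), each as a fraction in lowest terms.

F'(s) = -4s - 1.
F(1) = 3, F'(1) = -5, so s(1) = 1 - 3/(-5) = 8/5.
F(8/5) = -18/25, F'(8/5) = -37/5, so s(2) = (8/5) - (-18/25)/(-37/5) = 278/185.

s(1) = 8/5, s(2) = 278/185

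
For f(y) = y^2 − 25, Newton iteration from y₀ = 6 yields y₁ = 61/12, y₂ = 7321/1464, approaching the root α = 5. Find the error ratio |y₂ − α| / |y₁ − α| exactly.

1/122

y₁ − α = 61/12 − 5 = 1/12, so |y₁ − α| = 1/12.
y₂ − α = 7321/1464 − 5 = 1/1464, so |y₂ − α| = 1/1464.
Ratio = (1/1464) / (1/12) = 1/122.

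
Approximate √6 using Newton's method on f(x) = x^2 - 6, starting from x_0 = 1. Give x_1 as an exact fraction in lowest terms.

f'(x) = 2x.
f(1) = -5, f'(1) = 2, so x_1 = 1 - (-5)/2 = 7/2.

7/2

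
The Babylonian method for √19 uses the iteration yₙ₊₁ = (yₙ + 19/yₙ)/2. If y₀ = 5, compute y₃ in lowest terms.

1839281/421960

y₁ = (5 + 19/5)/2 = 22/5.
y₂ = (22/5 + 19/(22/5))/2 = 959/220.
y₃ = (959/220 + 19/(959/220))/2 = 1839281/421960.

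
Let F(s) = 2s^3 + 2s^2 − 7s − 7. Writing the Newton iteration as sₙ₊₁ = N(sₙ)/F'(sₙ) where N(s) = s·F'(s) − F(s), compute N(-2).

F'(s) = 6s^2 + 4s − 7.
N(s) = s·F'(s) − F(s) = s·(6s^2 + 4s − 7) − (2s^3 + 2s^2 − 7s − 7) = 4s^3 + 2s^2 + 7.
N(-2) = −17.

−17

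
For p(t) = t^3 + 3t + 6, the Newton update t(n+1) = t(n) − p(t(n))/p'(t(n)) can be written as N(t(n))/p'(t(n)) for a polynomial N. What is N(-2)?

p'(t) = 3t^2 + 3.
N(t) = t·p'(t) − p(t) = t·(3t^2 + 3) − (t^3 + 3t + 6) = 2t^3 − 6.
N(-2) = −22.

−22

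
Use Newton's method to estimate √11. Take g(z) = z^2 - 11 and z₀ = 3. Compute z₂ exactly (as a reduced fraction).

199/60

g'(z) = 2z.
g(3) = -2, g'(3) = 6, so z₁ = 3 - (-2)/6 = 10/3.
g(10/3) = 1/9, g'(10/3) = 20/3, so z₂ = (10/3) - (1/9)/(20/3) = 199/60.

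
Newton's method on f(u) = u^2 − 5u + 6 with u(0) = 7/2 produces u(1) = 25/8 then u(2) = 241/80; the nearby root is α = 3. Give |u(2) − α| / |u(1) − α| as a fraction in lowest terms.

u(1) − α = 25/8 − 3 = 1/8, so |u(1) − α| = 1/8.
u(2) − α = 241/80 − 3 = 1/80, so |u(2) − α| = 1/80.
Ratio = (1/80) / (1/8) = 1/10.

1/10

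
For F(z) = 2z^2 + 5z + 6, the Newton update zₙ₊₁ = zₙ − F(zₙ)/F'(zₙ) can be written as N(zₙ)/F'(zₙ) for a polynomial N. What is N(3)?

F'(z) = 4z + 5.
N(z) = z·F'(z) − F(z) = z·(4z + 5) − (2z^2 + 5z + 6) = 2z^2 − 6.
N(3) = 12.

12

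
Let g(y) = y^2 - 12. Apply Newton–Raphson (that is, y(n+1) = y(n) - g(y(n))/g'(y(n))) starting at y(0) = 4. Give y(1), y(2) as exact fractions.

y(1) = 7/2, y(2) = 97/28

g'(y) = 2y.
g(4) = 4, g'(4) = 8, so y(1) = 4 - 4/8 = 7/2.
g(7/2) = 1/4, g'(7/2) = 7, so y(2) = (7/2) - (1/4)/7 = 97/28.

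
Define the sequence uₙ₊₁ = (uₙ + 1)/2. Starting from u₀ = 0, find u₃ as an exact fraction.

u₁ = (0 + 1)/2 = 1/2.
u₂ = ((1/2) + 1)/2 = 3/4.
u₃ = ((3/4) + 1)/2 = 7/8.

7/8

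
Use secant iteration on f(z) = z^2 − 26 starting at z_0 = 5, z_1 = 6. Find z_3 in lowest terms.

f(5) = −1, f(6) = 10. z_2 = 6 − 10·(6 − 5)/(10 − (−1)) = 56/11.
f(6) = 10, f(56/11) = −10/121. z_3 = (56/11) − (−10/121)·((56/11) − 6)/((−10/121) − 10) = 311/61.

311/61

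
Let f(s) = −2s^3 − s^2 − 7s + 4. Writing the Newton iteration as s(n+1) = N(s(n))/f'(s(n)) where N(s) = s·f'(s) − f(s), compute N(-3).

95

f'(s) = −6s^2 − 2s − 7.
N(s) = s·f'(s) − f(s) = s·(−6s^2 − 2s − 7) − (−2s^3 − s^2 − 7s + 4) = −4s^3 − s^2 − 4.
N(-3) = 95.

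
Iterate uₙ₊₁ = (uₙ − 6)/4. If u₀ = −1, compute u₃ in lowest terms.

u₁ = ((−1) − 6)/4 = −7/4.
u₂ = ((−7/4) − 6)/4 = −31/16.
u₃ = ((−31/16) − 6)/4 = −127/64.

−127/64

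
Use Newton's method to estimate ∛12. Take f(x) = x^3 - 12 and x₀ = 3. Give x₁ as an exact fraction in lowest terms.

f'(x) = 3x^2.
f(3) = 15, f'(3) = 27, so x₁ = 3 - 15/27 = 22/9.

22/9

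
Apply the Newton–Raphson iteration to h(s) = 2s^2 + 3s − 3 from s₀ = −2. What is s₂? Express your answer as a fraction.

−317/145

h'(s) = 4s + 3.
h(−2) = −1, h'(−2) = −5, so s₁ = (−2) − (−1)/(−5) = −11/5.
h(−11/5) = 2/25, h'(−11/5) = −29/5, so s₂ = (−11/5) − (2/25)/(−29/5) = −317/145.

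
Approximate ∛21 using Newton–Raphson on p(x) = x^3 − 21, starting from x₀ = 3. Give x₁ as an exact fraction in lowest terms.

p'(x) = 3x^2.
p(3) = 6, p'(3) = 27, so x₁ = 3 − 6/27 = 25/9.

25/9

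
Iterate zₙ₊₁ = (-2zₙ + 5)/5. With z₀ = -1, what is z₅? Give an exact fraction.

2287/3125

z₁ = (-2·(-1) + 5)/5 = 7/5.
z₂ = (-2·(7/5) + 5)/5 = 11/25.
z₃ = (-2·(11/25) + 5)/5 = 103/125.
z₄ = (-2·(103/125) + 5)/5 = 419/625.
z₅ = (-2·(419/625) + 5)/5 = 2287/3125.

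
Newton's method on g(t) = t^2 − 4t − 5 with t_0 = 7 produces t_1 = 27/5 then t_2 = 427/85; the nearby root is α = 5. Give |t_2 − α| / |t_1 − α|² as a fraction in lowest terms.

t_1 − α = 27/5 − 5 = 2/5, so |t_1 − α| = 2/5.
t_2 − α = 427/85 − 5 = 2/85, so |t_2 − α| = 2/85.
|t_1 − α|² = 4/25.
Ratio = (2/85) / (4/25) = 5/34.

5/34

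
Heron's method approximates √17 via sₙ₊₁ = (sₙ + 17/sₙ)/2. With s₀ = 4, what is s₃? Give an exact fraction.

9478657/2298912

s₁ = (4 + 17/4)/2 = 33/8.
s₂ = (33/8 + 17/(33/8))/2 = 2177/528.
s₃ = (2177/528 + 17/(2177/528))/2 = 9478657/2298912.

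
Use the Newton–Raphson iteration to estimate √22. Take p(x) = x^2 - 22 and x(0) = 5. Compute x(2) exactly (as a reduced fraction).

p'(x) = 2x.
p(5) = 3, p'(5) = 10, so x(1) = 5 - 3/10 = 47/10.
p(47/10) = 9/100, p'(47/10) = 47/5, so x(2) = (47/10) - (9/100)/(47/5) = 4409/940.

4409/940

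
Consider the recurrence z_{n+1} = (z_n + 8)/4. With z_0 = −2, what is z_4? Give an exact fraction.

339/128

z_1 = ((−2) + 8)/4 = 3/2.
z_2 = ((3/2) + 8)/4 = 19/8.
z_3 = ((19/8) + 8)/4 = 83/32.
z_4 = ((83/32) + 8)/4 = 339/128.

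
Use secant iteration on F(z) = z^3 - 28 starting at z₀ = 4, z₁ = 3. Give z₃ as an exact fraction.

F(4) = 36, F(3) = -1. z₂ = 3 - (-1)·(3 - 4)/((-1) - 36) = 112/37.
F(3) = -1, F(112/37) = -13356/50653. z₃ = (112/37) - (-13356/50653)·((112/37) - 3)/((-13356/50653) - (-1)) = 113260/37297.

113260/37297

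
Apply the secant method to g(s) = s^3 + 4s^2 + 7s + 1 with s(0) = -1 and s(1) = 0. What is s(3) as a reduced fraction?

g(-1) = -3, g(0) = 1. s(2) = 0 - 1·(0 - (-1))/(1 - (-3)) = -1/4.
g(0) = 1, g(-1/4) = -33/64. s(3) = (-1/4) - (-33/64)·((-1/4) - 0)/((-33/64) - 1) = -16/97.

-16/97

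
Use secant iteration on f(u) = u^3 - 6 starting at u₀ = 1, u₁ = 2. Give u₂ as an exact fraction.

12/7

f(1) = -5, f(2) = 2. u₂ = 2 - 2·(2 - 1)/(2 - (-5)) = 12/7.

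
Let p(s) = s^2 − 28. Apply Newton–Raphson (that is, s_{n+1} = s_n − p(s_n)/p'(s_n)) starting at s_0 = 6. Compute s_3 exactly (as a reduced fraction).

p'(s) = 2s.
p(6) = 8, p'(6) = 12, so s_1 = 6 − 8/12 = 16/3.
p(16/3) = 4/9, p'(16/3) = 32/3, so s_2 = (16/3) − (4/9)/(32/3) = 127/24.
p(127/24) = 1/576, p'(127/24) = 127/12, so s_3 = (127/24) − (1/576)/(127/12) = 32257/6096.

32257/6096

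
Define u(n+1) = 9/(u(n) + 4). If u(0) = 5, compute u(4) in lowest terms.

u(1) = 9/(5 + 4) = 1.
u(2) = 9/(1 + 4) = 9/5.
u(3) = 9/(9/5 + 4) = 45/29.
u(4) = 9/(45/29 + 4) = 261/161.

261/161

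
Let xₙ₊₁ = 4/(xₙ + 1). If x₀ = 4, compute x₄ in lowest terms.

x₁ = 4/(4 + 1) = 4/5.
x₂ = 4/(4/5 + 1) = 20/9.
x₃ = 4/(20/9 + 1) = 36/29.
x₄ = 4/(36/29 + 1) = 116/65.

116/65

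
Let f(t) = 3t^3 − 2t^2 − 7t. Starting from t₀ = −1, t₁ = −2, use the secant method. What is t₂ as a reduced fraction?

f(−1) = 2, f(−2) = −18. t₂ = (−2) − (−18)·((−2) − (−1))/((−18) − 2) = −11/10.

−11/10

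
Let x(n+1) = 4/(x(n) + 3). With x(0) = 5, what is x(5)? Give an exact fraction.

460/461

x(1) = 4/(5 + 3) = 1/2.
x(2) = 4/(1/2 + 3) = 8/7.
x(3) = 4/(8/7 + 3) = 28/29.
x(4) = 4/(28/29 + 3) = 116/115.
x(5) = 4/(116/115 + 3) = 460/461.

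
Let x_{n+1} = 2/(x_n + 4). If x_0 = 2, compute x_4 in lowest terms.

x_1 = 2/(2 + 4) = 1/3.
x_2 = 2/(1/3 + 4) = 6/13.
x_3 = 2/(6/13 + 4) = 13/29.
x_4 = 2/(13/29 + 4) = 58/129.

58/129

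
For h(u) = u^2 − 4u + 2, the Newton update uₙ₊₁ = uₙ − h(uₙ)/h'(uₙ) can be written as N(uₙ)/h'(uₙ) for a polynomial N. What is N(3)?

h'(u) = 2u − 4.
N(u) = u·h'(u) − h(u) = u·(2u − 4) − (u^2 − 4u + 2) = u^2 − 2.
N(3) = 7.

7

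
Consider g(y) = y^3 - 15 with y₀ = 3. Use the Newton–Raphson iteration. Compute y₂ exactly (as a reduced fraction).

35269/14283

g'(y) = 3y^2.
g(3) = 12, g'(3) = 27, so y₁ = 3 - 12/27 = 23/9.
g(23/9) = 1232/729, g'(23/9) = 529/27, so y₂ = (23/9) - (1232/729)/(529/27) = 35269/14283.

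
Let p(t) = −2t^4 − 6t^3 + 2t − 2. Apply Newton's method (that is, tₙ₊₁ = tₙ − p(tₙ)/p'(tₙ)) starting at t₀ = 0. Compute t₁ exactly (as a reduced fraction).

p'(t) = −8t^3 − 18t^2 + 2.
p(0) = −2, p'(0) = 2, so t₁ = 0 − (−2)/2 = 1.

1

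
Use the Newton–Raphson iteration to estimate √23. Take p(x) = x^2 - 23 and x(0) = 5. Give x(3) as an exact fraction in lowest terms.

p'(x) = 2x.
p(5) = 2, p'(5) = 10, so x(1) = 5 - 2/10 = 24/5.
p(24/5) = 1/25, p'(24/5) = 48/5, so x(2) = (24/5) - (1/25)/(48/5) = 1151/240.
p(1151/240) = 1/57600, p'(1151/240) = 1151/120, so x(3) = (1151/240) - (1/57600)/(1151/120) = 2649601/552480.

2649601/552480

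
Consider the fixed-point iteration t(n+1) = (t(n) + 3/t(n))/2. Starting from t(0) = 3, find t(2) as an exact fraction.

t(1) = (3 + 3/3)/2 = 2.
t(2) = (2 + 3/2)/2 = 7/4.

7/4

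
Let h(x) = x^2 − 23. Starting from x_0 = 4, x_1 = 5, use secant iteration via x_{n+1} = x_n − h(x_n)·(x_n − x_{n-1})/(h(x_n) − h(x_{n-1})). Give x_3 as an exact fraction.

h(4) = −7, h(5) = 2. x_2 = 5 − 2·(5 − 4)/(2 − (−7)) = 43/9.
h(5) = 2, h(43/9) = −14/81. x_3 = (43/9) − (−14/81)·((43/9) − 5)/((−14/81) − 2) = 211/44.

211/44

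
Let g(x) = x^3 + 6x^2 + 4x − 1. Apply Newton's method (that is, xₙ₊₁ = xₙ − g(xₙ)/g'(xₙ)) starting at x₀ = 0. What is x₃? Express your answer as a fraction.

2423/12581

g'(x) = 3x^2 + 12x + 4.
g(0) = −1, g'(0) = 4, so x₁ = 0 − (−1)/4 = 1/4.
g(1/4) = 25/64, g'(1/4) = 115/16, so x₂ = (1/4) − (25/64)/(115/16) = 9/46.
g(9/46) = 1925/97336, g'(9/46) = 13675/2116, so x₃ = (9/46) − (1925/97336)/(13675/2116) = 2423/12581.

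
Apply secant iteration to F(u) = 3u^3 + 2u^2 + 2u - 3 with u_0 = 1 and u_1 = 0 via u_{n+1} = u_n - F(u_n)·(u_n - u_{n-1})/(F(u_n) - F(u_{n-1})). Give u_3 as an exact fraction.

147/167

F(1) = 4, F(0) = -3. u_2 = 0 - (-3)·(0 - 1)/((-3) - 4) = 3/7.
F(0) = -3, F(3/7) = -528/343. u_3 = (3/7) - (-528/343)·((3/7) - 0)/((-528/343) - (-3)) = 147/167.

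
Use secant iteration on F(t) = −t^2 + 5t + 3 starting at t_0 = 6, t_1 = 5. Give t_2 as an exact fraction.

11/2

F(6) = −3, F(5) = 3. t_2 = 5 − 3·(5 − 6)/(3 − (−3)) = 11/2.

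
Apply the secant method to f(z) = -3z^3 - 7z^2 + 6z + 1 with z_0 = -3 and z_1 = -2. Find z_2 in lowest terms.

-47/16

f(-3) = 1, f(-2) = -15. z_2 = (-2) - (-15)·((-2) - (-3))/((-15) - 1) = -47/16.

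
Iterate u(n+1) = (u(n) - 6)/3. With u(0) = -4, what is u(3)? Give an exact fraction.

-82/27

u(1) = ((-4) - 6)/3 = -10/3.
u(2) = ((-10/3) - 6)/3 = -28/9.
u(3) = ((-28/9) - 6)/3 = -82/27.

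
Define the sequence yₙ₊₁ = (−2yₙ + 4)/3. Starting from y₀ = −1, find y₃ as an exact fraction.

4/3

y₁ = (−2·(−1) + 4)/3 = 2.
y₂ = (−2·2 + 4)/3 = 0.
y₃ = (−2·0 + 4)/3 = 4/3.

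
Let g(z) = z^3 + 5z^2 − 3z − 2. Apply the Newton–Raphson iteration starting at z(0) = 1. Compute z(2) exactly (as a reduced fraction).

g'(z) = 3z^2 + 10z − 3.
g(1) = 1, g'(1) = 10, so z(1) = 1 − 1/10 = 9/10.
g(9/10) = 79/1000, g'(9/10) = 843/100, so z(2) = (9/10) − (79/1000)/(843/100) = 3754/4215.

3754/4215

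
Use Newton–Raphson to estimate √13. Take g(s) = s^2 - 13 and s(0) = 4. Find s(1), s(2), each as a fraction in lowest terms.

s(1) = 29/8, s(2) = 1673/464

g'(s) = 2s.
g(4) = 3, g'(4) = 8, so s(1) = 4 - 3/8 = 29/8.
g(29/8) = 9/64, g'(29/8) = 29/4, so s(2) = (29/8) - (9/64)/(29/4) = 1673/464.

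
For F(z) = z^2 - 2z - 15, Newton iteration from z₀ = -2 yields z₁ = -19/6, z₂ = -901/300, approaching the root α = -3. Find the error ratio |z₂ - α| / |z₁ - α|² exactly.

3/25

z₁ - α = -19/6 - (-3) = -19/6 + 3 = -1/6, so |z₁ - α| = 1/6.
z₂ - α = -901/300 - (-3) = -901/300 + 3 = -1/300, so |z₂ - α| = 1/300.
|z₁ - α|² = 1/36.
Ratio = (1/300) / (1/36) = 3/25.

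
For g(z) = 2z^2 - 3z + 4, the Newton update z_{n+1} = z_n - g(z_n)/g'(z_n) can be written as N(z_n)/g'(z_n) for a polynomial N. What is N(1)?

-2

g'(z) = 4z - 3.
N(z) = z·g'(z) - g(z) = z·(4z - 3) - (2z^2 - 3z + 4) = 2z^2 - 4.
N(1) = -2.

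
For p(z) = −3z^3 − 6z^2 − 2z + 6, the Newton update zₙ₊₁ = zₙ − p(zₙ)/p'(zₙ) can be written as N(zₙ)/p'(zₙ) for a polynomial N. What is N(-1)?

−6

p'(z) = −9z^2 − 12z − 2.
N(z) = z·p'(z) − p(z) = z·(−9z^2 − 12z − 2) − (−3z^3 − 6z^2 − 2z + 6) = −6z^3 − 6z^2 − 6.
N(-1) = −6.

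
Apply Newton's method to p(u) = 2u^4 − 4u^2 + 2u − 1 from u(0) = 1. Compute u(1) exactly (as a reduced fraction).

3/2

p'(u) = 8u^3 − 8u + 2.
p(1) = −1, p'(1) = 2, so u(1) = 1 − (−1)/2 = 3/2.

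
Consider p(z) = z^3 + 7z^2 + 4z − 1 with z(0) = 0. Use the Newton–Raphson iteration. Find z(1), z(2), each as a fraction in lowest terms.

p'(z) = 3z^2 + 14z + 4.
p(0) = −1, p'(0) = 4, so z(1) = 0 − (−1)/4 = 1/4.
p(1/4) = 29/64, p'(1/4) = 123/16, so z(2) = (1/4) − (29/64)/(123/16) = 47/246.

z(1) = 1/4, z(2) = 47/246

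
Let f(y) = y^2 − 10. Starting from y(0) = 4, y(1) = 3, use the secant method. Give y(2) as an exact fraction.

22/7

f(4) = 6, f(3) = −1. y(2) = 3 − (−1)·(3 − 4)/((−1) − 6) = 22/7.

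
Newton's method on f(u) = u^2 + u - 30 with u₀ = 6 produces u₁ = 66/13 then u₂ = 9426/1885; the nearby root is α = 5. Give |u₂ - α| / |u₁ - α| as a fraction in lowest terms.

u₁ - α = 66/13 - 5 = 1/13, so |u₁ - α| = 1/13.
u₂ - α = 9426/1885 - 5 = 1/1885, so |u₂ - α| = 1/1885.
Ratio = (1/1885) / (1/13) = 1/145.

1/145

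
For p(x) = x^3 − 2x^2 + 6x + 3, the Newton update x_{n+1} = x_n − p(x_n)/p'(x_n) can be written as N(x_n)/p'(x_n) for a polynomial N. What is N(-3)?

−75

p'(x) = 3x^2 − 4x + 6.
N(x) = x·p'(x) − p(x) = x·(3x^2 − 4x + 6) − (x^3 − 2x^2 + 6x + 3) = 2x^3 − 2x^2 − 3.
N(-3) = −75.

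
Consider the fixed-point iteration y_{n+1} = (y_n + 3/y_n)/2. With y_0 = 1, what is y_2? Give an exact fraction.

7/4

y_1 = (1 + 3/1)/2 = 2.
y_2 = (2 + 3/2)/2 = 7/4.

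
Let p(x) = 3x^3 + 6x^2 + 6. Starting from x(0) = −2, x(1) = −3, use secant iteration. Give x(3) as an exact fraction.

p(−2) = 6, p(−3) = −21. x(2) = (−3) − (−21)·((−3) − (−2))/((−21) − 6) = −20/9.
p(−3) = −21, p(−20/9) = 658/243. x(3) = (−20/9) − (658/243)·((−20/9) − (−3))/((658/243) − (−21)) = −1902/823.

−1902/823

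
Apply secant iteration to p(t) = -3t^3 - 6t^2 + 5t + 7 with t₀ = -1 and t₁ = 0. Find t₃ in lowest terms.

-448/509

p(-1) = -1, p(0) = 7. t₂ = 0 - 7·(0 - (-1))/(7 - (-1)) = -7/8.
p(0) = 7, p(-7/8) = 21/512. t₃ = (-7/8) - (21/512)·((-7/8) - 0)/((21/512) - 7) = -448/509.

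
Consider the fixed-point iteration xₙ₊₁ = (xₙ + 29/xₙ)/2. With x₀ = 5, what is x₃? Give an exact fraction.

x₁ = (5 + 29/5)/2 = 27/5.
x₂ = (27/5 + 29/(27/5))/2 = 727/135.
x₃ = (727/135 + 29/(727/135))/2 = 528527/98145.

528527/98145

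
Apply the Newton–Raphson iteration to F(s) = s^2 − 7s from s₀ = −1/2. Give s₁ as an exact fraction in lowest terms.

F'(s) = 2s − 7.
F(−1/2) = 15/4, F'(−1/2) = −8, so s₁ = (−1/2) − (15/4)/(−8) = −1/32.

−1/32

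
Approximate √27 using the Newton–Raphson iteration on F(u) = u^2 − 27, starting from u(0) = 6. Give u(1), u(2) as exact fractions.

u(1) = 21/4, u(2) = 291/56

F'(u) = 2u.
F(6) = 9, F'(6) = 12, so u(1) = 6 − 9/12 = 21/4.
F(21/4) = 9/16, F'(21/4) = 21/2, so u(2) = (21/4) − (9/16)/(21/2) = 291/56.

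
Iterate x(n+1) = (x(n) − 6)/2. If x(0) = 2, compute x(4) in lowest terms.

x(1) = (2 − 6)/2 = −2.
x(2) = ((−2) − 6)/2 = −4.
x(3) = ((−4) − 6)/2 = −5.
x(4) = ((−5) − 6)/2 = −11/2.

−11/2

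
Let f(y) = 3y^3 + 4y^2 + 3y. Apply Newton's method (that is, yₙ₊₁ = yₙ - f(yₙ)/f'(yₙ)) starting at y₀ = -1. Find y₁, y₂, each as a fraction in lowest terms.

f'(y) = 9y^2 + 8y + 3.
f(-1) = -2, f'(-1) = 4, so y₁ = (-1) - (-2)/4 = -1/2.
f(-1/2) = -7/8, f'(-1/2) = 5/4, so y₂ = (-1/2) - (-7/8)/(5/4) = 1/5.

y₁ = -1/2, y₂ = 1/5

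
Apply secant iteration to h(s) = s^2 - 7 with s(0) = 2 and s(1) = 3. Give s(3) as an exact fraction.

37/14

h(2) = -3, h(3) = 2. s(2) = 3 - 2·(3 - 2)/(2 - (-3)) = 13/5.
h(3) = 2, h(13/5) = -6/25. s(3) = (13/5) - (-6/25)·((13/5) - 3)/((-6/25) - 2) = 37/14.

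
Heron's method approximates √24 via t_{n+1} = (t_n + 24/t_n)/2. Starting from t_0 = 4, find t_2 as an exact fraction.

49/10

t_1 = (4 + 24/4)/2 = 5.
t_2 = (5 + 24/5)/2 = 49/10.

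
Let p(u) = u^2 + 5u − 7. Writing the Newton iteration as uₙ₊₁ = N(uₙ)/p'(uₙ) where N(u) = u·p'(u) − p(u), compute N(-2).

11

p'(u) = 2u + 5.
N(u) = u·p'(u) − p(u) = u·(2u + 5) − (u^2 + 5u − 7) = u^2 + 7.
N(-2) = 11.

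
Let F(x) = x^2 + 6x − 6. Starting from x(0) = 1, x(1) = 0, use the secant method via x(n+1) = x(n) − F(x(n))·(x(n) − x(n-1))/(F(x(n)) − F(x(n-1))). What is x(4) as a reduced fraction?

F(1) = 1, F(0) = −6. x(2) = 0 − (−6)·(0 − 1)/((−6) − 1) = 6/7.
F(0) = −6, F(6/7) = −6/49. x(3) = (6/7) − (−6/49)·((6/7) − 0)/((−6/49) − (−6)) = 7/8.
F(6/7) = −6/49, F(7/8) = 1/64. x(4) = (7/8) − (1/64)·((7/8) − (6/7))/((1/64) − (−6/49)) = 378/433.

378/433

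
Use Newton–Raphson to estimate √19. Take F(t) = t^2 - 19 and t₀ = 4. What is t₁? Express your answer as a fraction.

F'(t) = 2t.
F(4) = -3, F'(4) = 8, so t₁ = 4 - (-3)/8 = 35/8.

35/8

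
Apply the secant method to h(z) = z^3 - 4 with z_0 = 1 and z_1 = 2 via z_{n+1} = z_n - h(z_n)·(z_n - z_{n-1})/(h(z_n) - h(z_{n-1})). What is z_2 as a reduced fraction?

h(1) = -3, h(2) = 4. z_2 = 2 - 4·(2 - 1)/(4 - (-3)) = 10/7.

10/7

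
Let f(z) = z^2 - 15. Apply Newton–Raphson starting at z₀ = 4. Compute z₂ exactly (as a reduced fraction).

1921/496

f'(z) = 2z.
f(4) = 1, f'(4) = 8, so z₁ = 4 - 1/8 = 31/8.
f(31/8) = 1/64, f'(31/8) = 31/4, so z₂ = (31/8) - (1/64)/(31/4) = 1921/496.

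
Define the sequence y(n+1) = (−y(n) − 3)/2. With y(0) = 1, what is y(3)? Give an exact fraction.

y(1) = (−1 − 3)/2 = −2.
y(2) = (−(−2) − 3)/2 = −1/2.
y(3) = (−(−1/2) − 3)/2 = −5/4.

−5/4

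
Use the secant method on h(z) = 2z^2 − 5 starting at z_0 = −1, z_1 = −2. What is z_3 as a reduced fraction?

h(−1) = −3, h(−2) = 3. z_2 = (−2) − 3·((−2) − (−1))/(3 − (−3)) = −3/2.
h(−2) = 3, h(−3/2) = −1/2. z_3 = (−3/2) − (−1/2)·((−3/2) − (−2))/((−1/2) − 3) = −11/7.

−11/7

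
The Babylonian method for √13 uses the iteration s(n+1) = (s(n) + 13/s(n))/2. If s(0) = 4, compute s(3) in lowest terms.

s(1) = (4 + 13/4)/2 = 29/8.
s(2) = (29/8 + 13/(29/8))/2 = 1673/464.
s(3) = (1673/464 + 13/(1673/464))/2 = 5597777/1552544.

5597777/1552544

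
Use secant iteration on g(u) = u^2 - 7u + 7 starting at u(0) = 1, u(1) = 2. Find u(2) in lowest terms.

5/4

g(1) = 1, g(2) = -3. u(2) = 2 - (-3)·(2 - 1)/((-3) - 1) = 5/4.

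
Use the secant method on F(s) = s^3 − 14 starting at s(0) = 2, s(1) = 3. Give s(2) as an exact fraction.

F(2) = −6, F(3) = 13. s(2) = 3 − 13·(3 − 2)/(13 − (−6)) = 44/19.

44/19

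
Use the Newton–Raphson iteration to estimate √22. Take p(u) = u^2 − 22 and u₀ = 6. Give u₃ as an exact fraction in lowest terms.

p'(u) = 2u.
p(6) = 14, p'(6) = 12, so u₁ = 6 − 14/12 = 29/6.
p(29/6) = 49/36, p'(29/6) = 29/3, so u₂ = (29/6) − (49/36)/(29/3) = 1633/348.
p(1633/348) = 2401/121104, p'(1633/348) = 1633/174, so u₃ = (1633/348) − (2401/121104)/(1633/174) = 5330977/1136568.

5330977/1136568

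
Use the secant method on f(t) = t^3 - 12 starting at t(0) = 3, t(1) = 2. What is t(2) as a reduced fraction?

f(3) = 15, f(2) = -4. t(2) = 2 - (-4)·(2 - 3)/((-4) - 15) = 42/19.

42/19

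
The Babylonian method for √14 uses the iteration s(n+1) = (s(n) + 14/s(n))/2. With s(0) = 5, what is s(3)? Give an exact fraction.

s(1) = (5 + 14/5)/2 = 39/10.
s(2) = (39/10 + 14/(39/10))/2 = 2921/780.
s(3) = (2921/780 + 14/(2921/780))/2 = 17049841/4556760.

17049841/4556760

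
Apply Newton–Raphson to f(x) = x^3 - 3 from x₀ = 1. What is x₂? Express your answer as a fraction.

f'(x) = 3x^2.
f(1) = -2, f'(1) = 3, so x₁ = 1 - (-2)/3 = 5/3.
f(5/3) = 44/27, f'(5/3) = 25/3, so x₂ = (5/3) - (44/27)/(25/3) = 331/225.

331/225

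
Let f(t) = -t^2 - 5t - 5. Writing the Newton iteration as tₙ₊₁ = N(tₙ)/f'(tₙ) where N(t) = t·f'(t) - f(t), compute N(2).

1

f'(t) = -2t - 5.
N(t) = t·f'(t) - f(t) = t·(-2t - 5) - (-t^2 - 5t - 5) = -t^2 + 5.
N(2) = 1.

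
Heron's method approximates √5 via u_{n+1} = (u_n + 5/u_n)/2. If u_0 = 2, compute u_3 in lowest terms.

51841/23184

u_1 = (2 + 5/2)/2 = 9/4.
u_2 = (9/4 + 5/(9/4))/2 = 161/72.
u_3 = (161/72 + 5/(161/72))/2 = 51841/23184.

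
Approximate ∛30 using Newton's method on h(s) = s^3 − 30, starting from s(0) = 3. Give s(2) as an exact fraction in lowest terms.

h'(s) = 3s^2.
h(3) = −3, h'(3) = 27, so s(1) = 3 − (−3)/27 = 28/9.
h(28/9) = 82/729, h'(28/9) = 784/27, so s(2) = (28/9) − (82/729)/(784/27) = 32887/10584.

32887/10584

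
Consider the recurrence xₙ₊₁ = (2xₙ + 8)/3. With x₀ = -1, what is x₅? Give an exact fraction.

x₁ = (2·(-1) + 8)/3 = 2.
x₂ = (2·2 + 8)/3 = 4.
x₃ = (2·4 + 8)/3 = 16/3.
x₄ = (2·(16/3) + 8)/3 = 56/9.
x₅ = (2·(56/9) + 8)/3 = 184/27.

184/27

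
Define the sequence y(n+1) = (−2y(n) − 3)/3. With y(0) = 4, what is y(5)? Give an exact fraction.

y(1) = (−2·4 − 3)/3 = −11/3.
y(2) = (−2·(−11/3) − 3)/3 = 13/9.
y(3) = (−2·(13/9) − 3)/3 = −53/27.
y(4) = (−2·(−53/27) − 3)/3 = 25/81.
y(5) = (−2·(25/81) − 3)/3 = −293/243.

−293/243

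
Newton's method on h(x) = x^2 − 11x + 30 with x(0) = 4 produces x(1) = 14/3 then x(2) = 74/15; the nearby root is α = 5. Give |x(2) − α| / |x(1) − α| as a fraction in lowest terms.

1/5

x(1) − α = 14/3 − 5 = −1/3, so |x(1) − α| = 1/3.
x(2) − α = 74/15 − 5 = −1/15, so |x(2) − α| = 1/15.
Ratio = (1/15) / (1/3) = 1/5.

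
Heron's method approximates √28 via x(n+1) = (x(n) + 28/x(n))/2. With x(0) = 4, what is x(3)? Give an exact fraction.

x(1) = (4 + 28/4)/2 = 11/2.
x(2) = (11/2 + 28/(11/2))/2 = 233/44.
x(3) = (233/44 + 28/(233/44))/2 = 108497/20504.

108497/20504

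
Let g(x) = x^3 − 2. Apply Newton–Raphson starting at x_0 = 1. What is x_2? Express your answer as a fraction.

g'(x) = 3x^2.
g(1) = −1, g'(1) = 3, so x_1 = 1 − (−1)/3 = 4/3.
g(4/3) = 10/27, g'(4/3) = 16/3, so x_2 = (4/3) − (10/27)/(16/3) = 91/72.

91/72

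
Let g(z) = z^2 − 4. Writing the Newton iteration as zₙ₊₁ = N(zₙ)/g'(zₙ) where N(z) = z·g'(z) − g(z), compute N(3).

g'(z) = 2z.
N(z) = z·g'(z) − g(z) = z·(2z) − (z^2 − 4) = z^2 + 4.
N(3) = 13.

13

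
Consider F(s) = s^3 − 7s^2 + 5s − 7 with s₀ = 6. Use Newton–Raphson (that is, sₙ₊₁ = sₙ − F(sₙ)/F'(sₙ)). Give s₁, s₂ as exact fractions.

s₁ = 187/29, s₂ = 3075211/481255

F'(s) = 3s^2 − 14s + 5.
F(6) = −13, F'(6) = 29, so s₁ = 6 − (−13)/29 = 187/29.
F(187/29) = 56108/24389, F'(187/29) = 33190/841, so s₂ = (187/29) − (56108/24389)/(33190/841) = 3075211/481255.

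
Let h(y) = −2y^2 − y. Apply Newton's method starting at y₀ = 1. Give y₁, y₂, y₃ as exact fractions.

h'(y) = −4y − 1.
h(1) = −3, h'(1) = −5, so y₁ = 1 − (−3)/(−5) = 2/5.
h(2/5) = −18/25, h'(2/5) = −13/5, so y₂ = (2/5) − (−18/25)/(−13/5) = 8/65.
h(8/65) = −648/4225, h'(8/65) = −97/65, so y₃ = (8/65) − (−648/4225)/(−97/65) = 128/6305.

y₁ = 2/5, y₂ = 8/65, y₃ = 128/6305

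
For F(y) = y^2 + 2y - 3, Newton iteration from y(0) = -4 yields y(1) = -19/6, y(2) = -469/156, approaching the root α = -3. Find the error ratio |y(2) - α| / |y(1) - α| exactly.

y(1) - α = -19/6 - (-3) = -19/6 + 3 = -1/6, so |y(1) - α| = 1/6.
y(2) - α = -469/156 - (-3) = -469/156 + 3 = -1/156, so |y(2) - α| = 1/156.
Ratio = (1/156) / (1/6) = 1/26.

1/26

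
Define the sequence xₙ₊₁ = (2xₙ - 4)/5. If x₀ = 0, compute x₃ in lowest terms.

x₁ = (2·0 - 4)/5 = -4/5.
x₂ = (2·(-4/5) - 4)/5 = -28/25.
x₃ = (2·(-28/25) - 4)/5 = -156/125.

-156/125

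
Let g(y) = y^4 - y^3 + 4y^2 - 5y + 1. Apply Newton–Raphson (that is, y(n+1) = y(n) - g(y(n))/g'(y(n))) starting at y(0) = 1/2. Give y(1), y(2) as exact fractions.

y(1) = 1/20, y(2) = 158437/737120

g'(y) = 4y^3 - 3y^2 + 8y - 5.
g(1/2) = -9/16, g'(1/2) = -5/4, so y(1) = (1/2) - (-9/16)/(-5/4) = 1/20.
g(1/20) = 121581/160000, g'(1/20) = -4607/1000, so y(2) = (1/20) - (121581/160000)/(-4607/1000) = 158437/737120.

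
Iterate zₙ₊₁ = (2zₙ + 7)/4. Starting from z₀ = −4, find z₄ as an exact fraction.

z₁ = (2·(−4) + 7)/4 = −1/4.
z₂ = (2·(−1/4) + 7)/4 = 13/8.
z₃ = (2·(13/8) + 7)/4 = 41/16.
z₄ = (2·(41/16) + 7)/4 = 97/32.

97/32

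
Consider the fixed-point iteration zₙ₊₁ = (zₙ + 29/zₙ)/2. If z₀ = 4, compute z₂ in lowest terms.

3881/720

z₁ = (4 + 29/4)/2 = 45/8.
z₂ = (45/8 + 29/(45/8))/2 = 3881/720.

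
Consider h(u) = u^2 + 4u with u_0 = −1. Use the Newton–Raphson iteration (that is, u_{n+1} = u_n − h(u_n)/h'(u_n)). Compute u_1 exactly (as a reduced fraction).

h'(u) = 2u + 4.
h(−1) = −3, h'(−1) = 2, so u_1 = (−1) − (−3)/2 = 1/2.

1/2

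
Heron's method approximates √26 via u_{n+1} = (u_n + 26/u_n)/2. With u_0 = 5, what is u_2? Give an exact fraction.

u_1 = (5 + 26/5)/2 = 51/10.
u_2 = (51/10 + 26/(51/10))/2 = 5201/1020.

5201/1020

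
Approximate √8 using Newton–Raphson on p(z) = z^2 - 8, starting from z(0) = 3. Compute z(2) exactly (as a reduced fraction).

577/204

p'(z) = 2z.
p(3) = 1, p'(3) = 6, so z(1) = 3 - 1/6 = 17/6.
p(17/6) = 1/36, p'(17/6) = 17/3, so z(2) = (17/6) - (1/36)/(17/3) = 577/204.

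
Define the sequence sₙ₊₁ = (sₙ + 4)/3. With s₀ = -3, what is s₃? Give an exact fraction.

49/27

s₁ = ((-3) + 4)/3 = 1/3.
s₂ = ((1/3) + 4)/3 = 13/9.
s₃ = ((13/9) + 4)/3 = 49/27.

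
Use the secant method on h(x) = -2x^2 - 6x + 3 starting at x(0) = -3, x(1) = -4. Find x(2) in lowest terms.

-27/8

h(-3) = 3, h(-4) = -5. x(2) = (-4) - (-5)·((-4) - (-3))/((-5) - 3) = -27/8.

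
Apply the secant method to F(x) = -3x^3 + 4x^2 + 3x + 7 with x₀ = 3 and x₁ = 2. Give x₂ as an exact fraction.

73/34

F(3) = -29, F(2) = 5. x₂ = 2 - 5·(2 - 3)/(5 - (-29)) = 73/34.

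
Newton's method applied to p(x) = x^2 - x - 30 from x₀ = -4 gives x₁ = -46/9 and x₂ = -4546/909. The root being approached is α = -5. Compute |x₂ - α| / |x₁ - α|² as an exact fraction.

9/101

x₁ - α = -46/9 - (-5) = -46/9 + 5 = -1/9, so |x₁ - α| = 1/9.
x₂ - α = -4546/909 - (-5) = -4546/909 + 5 = -1/909, so |x₂ - α| = 1/909.
|x₁ - α|² = 1/81.
Ratio = (1/909) / (1/81) = 9/101.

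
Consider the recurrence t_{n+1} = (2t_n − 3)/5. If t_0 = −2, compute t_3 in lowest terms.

−133/125

t_1 = (2·(−2) − 3)/5 = −7/5.
t_2 = (2·(−7/5) − 3)/5 = −29/25.
t_3 = (2·(−29/25) − 3)/5 = −133/125.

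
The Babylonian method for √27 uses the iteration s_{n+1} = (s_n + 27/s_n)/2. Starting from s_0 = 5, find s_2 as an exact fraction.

s_1 = (5 + 27/5)/2 = 26/5.
s_2 = (26/5 + 27/(26/5))/2 = 1351/260.

1351/260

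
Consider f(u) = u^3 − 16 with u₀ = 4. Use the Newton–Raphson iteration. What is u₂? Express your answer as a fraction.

70/27

f'(u) = 3u^2.
f(4) = 48, f'(4) = 48, so u₁ = 4 − 48/48 = 3.
f(3) = 11, f'(3) = 27, so u₂ = 3 − 11/27 = 70/27.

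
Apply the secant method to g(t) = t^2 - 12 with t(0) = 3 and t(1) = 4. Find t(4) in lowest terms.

724/209

g(3) = -3, g(4) = 4. t(2) = 4 - 4·(4 - 3)/(4 - (-3)) = 24/7.
g(4) = 4, g(24/7) = -12/49. t(3) = (24/7) - (-12/49)·((24/7) - 4)/((-12/49) - 4) = 45/13.
g(24/7) = -12/49, g(45/13) = -3/169. t(4) = (45/13) - (-3/169)·((45/13) - (24/7))/((-3/169) - (-12/49)) = 724/209.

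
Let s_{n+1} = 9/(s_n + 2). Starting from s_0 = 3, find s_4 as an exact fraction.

747/337

s_1 = 9/(3 + 2) = 9/5.
s_2 = 9/(9/5 + 2) = 45/19.
s_3 = 9/(45/19 + 2) = 171/83.
s_4 = 9/(171/83 + 2) = 747/337.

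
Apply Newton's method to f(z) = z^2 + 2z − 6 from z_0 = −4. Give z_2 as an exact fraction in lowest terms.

f'(z) = 2z + 2.
f(−4) = 2, f'(−4) = −6, so z_1 = (−4) − 2/(−6) = −11/3.
f(−11/3) = 1/9, f'(−11/3) = −16/3, so z_2 = (−11/3) − (1/9)/(−16/3) = −175/48.

−175/48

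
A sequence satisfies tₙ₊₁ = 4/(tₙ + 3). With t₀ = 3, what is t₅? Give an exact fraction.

t₁ = 4/(3 + 3) = 2/3.
t₂ = 4/(2/3 + 3) = 12/11.
t₃ = 4/(12/11 + 3) = 44/45.
t₄ = 4/(44/45 + 3) = 180/179.
t₅ = 4/(180/179 + 3) = 716/717.

716/717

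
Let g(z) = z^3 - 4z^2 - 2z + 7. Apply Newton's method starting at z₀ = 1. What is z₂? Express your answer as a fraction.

g'(z) = 3z^2 - 8z - 2.
g(1) = 2, g'(1) = -7, so z₁ = 1 - 2/(-7) = 9/7.
g(9/7) = -20/343, g'(9/7) = -359/49, so z₂ = (9/7) - (-20/343)/(-359/49) = 3211/2513.

3211/2513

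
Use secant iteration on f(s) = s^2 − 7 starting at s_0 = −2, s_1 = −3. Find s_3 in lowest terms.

f(−2) = −3, f(−3) = 2. s_2 = (−3) − 2·((−3) − (−2))/(2 − (−3)) = −13/5.
f(−3) = 2, f(−13/5) = −6/25. s_3 = (−13/5) − (−6/25)·((−13/5) − (−3))/((−6/25) − 2) = −37/14.

−37/14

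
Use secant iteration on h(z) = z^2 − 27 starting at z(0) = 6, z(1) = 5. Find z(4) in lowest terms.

h(6) = 9, h(5) = −2. z(2) = 5 − (−2)·(5 − 6)/((−2) − 9) = 57/11.
h(5) = −2, h(57/11) = −18/121. z(3) = (57/11) − (−18/121)·((57/11) − 5)/((−18/121) − (−2)) = 291/56.
h(57/11) = −18/121, h(291/56) = 9/3136. z(4) = (291/56) − (9/3136)·((291/56) − (57/11))/((9/3136) − (−18/121)) = 11073/2131.

11073/2131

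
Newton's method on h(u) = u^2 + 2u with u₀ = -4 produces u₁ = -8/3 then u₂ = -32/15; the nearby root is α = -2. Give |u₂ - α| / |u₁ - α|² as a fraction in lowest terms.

u₁ - α = -8/3 - (-2) = -8/3 + 2 = -2/3, so |u₁ - α| = 2/3.
u₂ - α = -32/15 - (-2) = -32/15 + 2 = -2/15, so |u₂ - α| = 2/15.
|u₁ - α|² = 4/9.
Ratio = (2/15) / (4/9) = 3/10.

3/10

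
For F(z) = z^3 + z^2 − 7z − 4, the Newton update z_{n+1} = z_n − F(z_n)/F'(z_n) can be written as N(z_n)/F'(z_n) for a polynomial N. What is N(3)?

67

F'(z) = 3z^2 + 2z − 7.
N(z) = z·F'(z) − F(z) = z·(3z^2 + 2z − 7) − (z^3 + z^2 − 7z − 4) = 2z^3 + z^2 + 4.
N(3) = 67.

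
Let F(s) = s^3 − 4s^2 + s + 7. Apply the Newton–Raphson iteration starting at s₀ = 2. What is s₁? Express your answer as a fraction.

7/3

F'(s) = 3s^2 − 8s + 1.
F(2) = 1, F'(2) = −3, so s₁ = 2 − 1/(−3) = 7/3.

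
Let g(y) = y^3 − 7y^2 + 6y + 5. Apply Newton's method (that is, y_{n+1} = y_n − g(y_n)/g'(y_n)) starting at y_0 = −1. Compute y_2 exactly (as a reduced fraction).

g'(y) = 3y^2 − 14y + 6.
g(−1) = −9, g'(−1) = 23, so y_1 = (−1) − (−9)/23 = −14/23.
g(−14/23) = −17901/12167, g'(−14/23) = 8270/529, so y_2 = (−14/23) − (−17901/12167)/(8270/529) = −97879/190210.

−97879/190210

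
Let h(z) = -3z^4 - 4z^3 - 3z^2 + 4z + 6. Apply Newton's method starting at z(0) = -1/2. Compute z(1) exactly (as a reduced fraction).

h'(z) = -12z^3 - 12z^2 - 6z + 4.
h(-1/2) = 57/16, h'(-1/2) = 11/2, so z(1) = (-1/2) - (57/16)/(11/2) = -101/88.

-101/88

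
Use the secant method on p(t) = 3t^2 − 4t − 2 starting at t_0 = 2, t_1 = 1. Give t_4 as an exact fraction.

503/293

p(2) = 2, p(1) = −3. t_2 = 1 − (−3)·(1 − 2)/((−3) − 2) = 8/5.
p(1) = −3, p(8/5) = −18/25. t_3 = (8/5) − (−18/25)·((8/5) − 1)/((−18/25) − (−3)) = 34/19.
p(8/5) = −18/25, p(34/19) = 162/361. t_4 = (34/19) − (162/361)·((34/19) − (8/5))/((162/361) − (−18/25)) = 503/293.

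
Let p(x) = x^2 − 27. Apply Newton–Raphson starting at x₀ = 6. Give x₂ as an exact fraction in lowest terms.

p'(x) = 2x.
p(6) = 9, p'(6) = 12, so x₁ = 6 − 9/12 = 21/4.
p(21/4) = 9/16, p'(21/4) = 21/2, so x₂ = (21/4) − (9/16)/(21/2) = 291/56.

291/56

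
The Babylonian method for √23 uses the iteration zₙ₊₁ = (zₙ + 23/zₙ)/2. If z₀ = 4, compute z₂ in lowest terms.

2993/624

z₁ = (4 + 23/4)/2 = 39/8.
z₂ = (39/8 + 23/(39/8))/2 = 2993/624.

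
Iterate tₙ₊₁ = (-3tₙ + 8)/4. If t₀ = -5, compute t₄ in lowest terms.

-205/256

t₁ = (-3·(-5) + 8)/4 = 23/4.
t₂ = (-3·(23/4) + 8)/4 = -37/16.
t₃ = (-3·(-37/16) + 8)/4 = 239/64.
t₄ = (-3·(239/64) + 8)/4 = -205/256.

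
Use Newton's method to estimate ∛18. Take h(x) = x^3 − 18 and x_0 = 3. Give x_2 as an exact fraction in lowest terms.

h'(x) = 3x^2.
h(3) = 9, h'(3) = 27, so x_1 = 3 − 9/27 = 8/3.
h(8/3) = 26/27, h'(8/3) = 64/3, so x_2 = (8/3) − (26/27)/(64/3) = 755/288.

755/288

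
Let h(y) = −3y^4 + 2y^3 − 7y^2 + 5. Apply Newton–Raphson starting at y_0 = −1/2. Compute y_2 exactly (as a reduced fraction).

−3047701/4261760

h'(y) = −12y^3 + 6y^2 − 14y.
h(−1/2) = 45/16, h'(−1/2) = 10, so y_1 = (−1/2) − (45/16)/10 = −25/32.
h(−25/32) = −1408995/1048576, h'(−25/32) = 166475/8192, so y_2 = (−25/32) − (−1408995/1048576)/(166475/8192) = −3047701/4261760.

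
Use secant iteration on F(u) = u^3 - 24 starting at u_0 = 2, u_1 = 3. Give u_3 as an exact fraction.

F(2) = -16, F(3) = 3. u_2 = 3 - 3·(3 - 2)/(3 - (-16)) = 54/19.
F(3) = 3, F(54/19) = -7152/6859. u_3 = (54/19) - (-7152/6859)·((54/19) - 3)/((-7152/6859) - 3) = 8882/3081.

8882/3081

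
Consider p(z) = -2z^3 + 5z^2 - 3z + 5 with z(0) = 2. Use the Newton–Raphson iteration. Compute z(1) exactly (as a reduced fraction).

17/7

p'(z) = -6z^2 + 10z - 3.
p(2) = 3, p'(2) = -7, so z(1) = 2 - 3/(-7) = 17/7.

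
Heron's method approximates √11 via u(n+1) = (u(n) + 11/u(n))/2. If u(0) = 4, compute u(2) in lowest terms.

1433/432

u(1) = (4 + 11/4)/2 = 27/8.
u(2) = (27/8 + 11/(27/8))/2 = 1433/432.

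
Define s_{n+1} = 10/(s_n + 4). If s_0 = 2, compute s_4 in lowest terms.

490/281

s_1 = 10/(2 + 4) = 5/3.
s_2 = 10/(5/3 + 4) = 30/17.
s_3 = 10/(30/17 + 4) = 85/49.
s_4 = 10/(85/49 + 4) = 490/281.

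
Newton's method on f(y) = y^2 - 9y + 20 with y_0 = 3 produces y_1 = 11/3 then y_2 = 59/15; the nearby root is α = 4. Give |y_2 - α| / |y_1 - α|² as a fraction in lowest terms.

y_1 - α = 11/3 - 4 = -1/3, so |y_1 - α| = 1/3.
y_2 - α = 59/15 - 4 = -1/15, so |y_2 - α| = 1/15.
|y_1 - α|² = 1/9.
Ratio = (1/15) / (1/9) = 3/5.

3/5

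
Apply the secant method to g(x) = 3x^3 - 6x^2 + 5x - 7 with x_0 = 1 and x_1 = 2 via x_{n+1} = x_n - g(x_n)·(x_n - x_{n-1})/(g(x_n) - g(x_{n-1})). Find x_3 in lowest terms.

g(1) = -5, g(2) = 3. x_2 = 2 - 3·(2 - 1)/(3 - (-5)) = 13/8.
g(2) = 3, g(13/8) = -945/512. x_3 = (13/8) - (-945/512)·((13/8) - 2)/((-945/512) - 3) = 1462/827.

1462/827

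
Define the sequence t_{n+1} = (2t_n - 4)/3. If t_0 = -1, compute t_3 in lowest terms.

-28/9

t_1 = (2·(-1) - 4)/3 = -2.
t_2 = (2·(-2) - 4)/3 = -8/3.
t_3 = (2·(-8/3) - 4)/3 = -28/9.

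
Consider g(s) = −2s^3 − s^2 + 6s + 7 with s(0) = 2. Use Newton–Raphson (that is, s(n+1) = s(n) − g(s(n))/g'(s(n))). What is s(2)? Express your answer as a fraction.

3051/1562

g'(s) = −6s^2 − 2s + 6.
g(2) = −1, g'(2) = −22, so s(1) = 2 − (−1)/(−22) = 43/22.
g(43/22) = −71/2662, g'(43/22) = −5041/242, so s(2) = (43/22) − (−71/2662)/(−5041/242) = 3051/1562.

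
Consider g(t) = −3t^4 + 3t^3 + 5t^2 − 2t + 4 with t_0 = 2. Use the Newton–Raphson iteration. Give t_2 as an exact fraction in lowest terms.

679218/359009

g'(t) = −12t^3 + 9t^2 + 10t − 2.
g(2) = −4, g'(2) = −42, so t_1 = 2 − (−4)/(−42) = 40/21.
g(40/21) = −27652/64827, g'(40/21) = −102574/3087, so t_2 = (40/21) − (−27652/64827)/(−102574/3087) = 679218/359009.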